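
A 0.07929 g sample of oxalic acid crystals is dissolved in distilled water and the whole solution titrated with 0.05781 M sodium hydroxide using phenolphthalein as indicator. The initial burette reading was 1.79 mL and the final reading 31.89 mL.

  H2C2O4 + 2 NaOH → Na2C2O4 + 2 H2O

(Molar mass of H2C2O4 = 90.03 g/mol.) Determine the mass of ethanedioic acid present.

n(NaOH) = 0.03010 L × 0.05781 mol/L = 1.740 × 10^-3 mol
From the 1:2 ratio, n(H2C2O4) = 1/2 × 1.740 × 10^-3 = 8.700 × 10^-4 mol
mass of H2C2O4 = 8.700 × 10^-4 × 90.03 g/mol = 0.07833 g

0.07833 g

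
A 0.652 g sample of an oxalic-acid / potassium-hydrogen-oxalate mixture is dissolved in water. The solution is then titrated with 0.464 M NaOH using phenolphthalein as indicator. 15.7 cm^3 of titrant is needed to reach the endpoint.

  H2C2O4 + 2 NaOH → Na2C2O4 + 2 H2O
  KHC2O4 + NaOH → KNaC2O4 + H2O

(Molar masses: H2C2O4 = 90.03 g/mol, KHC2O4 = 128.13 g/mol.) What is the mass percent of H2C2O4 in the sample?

23.4 %

n(NaOH) = 0.0157 × 0.464 = 7.28 × 10^-3 mol
Let x = n(H2C2O4), y = n(KHC2O4).
Titrant: 2x + 1y = 7.28 × 10^-3;  mass: 90.03x + 128.13y = 0.652
Solving, x = 1.69 × 10^-3 mol, y = 3.90 × 10^-3 mol
mass of H2C2O4 = 1.69 × 10^-3 × 90.03 = 0.152 g
% H2C2O4 = 0.152 / 0.652 × 100 = 23.4 %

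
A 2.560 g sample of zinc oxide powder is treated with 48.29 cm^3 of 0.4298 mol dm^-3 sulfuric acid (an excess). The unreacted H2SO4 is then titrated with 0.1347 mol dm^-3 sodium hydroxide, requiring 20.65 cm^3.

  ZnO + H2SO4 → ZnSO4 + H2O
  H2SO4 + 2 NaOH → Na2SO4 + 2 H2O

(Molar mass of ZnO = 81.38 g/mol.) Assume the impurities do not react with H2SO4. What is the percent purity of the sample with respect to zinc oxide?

61.56 %

n(H2SO4) added = 0.04829 × 0.4298 = 0.02076 mol
n(NaOH) used in back-titration = 0.02065 × 0.1347 = 2.782 × 10^-3 mol
From the 1:2 ratio, n(H2SO4) left over = 1/2 × 2.782 × 10^-3 = 1.391 × 10^-3 mol
n(H2SO4) consumed by analyte = 0.02076 − 1.391 × 10^-3 = 0.01936 mol
n(ZnO) = 0.01936 mol (1:1 ratio)
mass of ZnO = 0.01936 × 81.38 = 1.576 g
% ZnO = 1.576 / 2.560 × 100 = 61.56 %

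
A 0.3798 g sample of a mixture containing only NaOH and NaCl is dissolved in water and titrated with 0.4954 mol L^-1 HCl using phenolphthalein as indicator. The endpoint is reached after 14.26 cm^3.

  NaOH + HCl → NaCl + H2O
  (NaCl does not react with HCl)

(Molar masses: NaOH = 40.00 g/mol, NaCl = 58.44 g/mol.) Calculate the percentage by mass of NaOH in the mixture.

74.40 %

n(HCl) = 0.01426 × 0.4954 = 7.064 × 10^-3 mol
Let x = n(NaOH), y = n(NaCl).
Titrant: 1x = 7.064 × 10^-3;  mass: 40.00x + 58.44y = 0.3798
Solving, x = 7.064 × 10^-3 mol, y = 1.664 × 10^-3 mol
mass of NaOH = 7.064 × 10^-3 × 40.00 = 0.2826 g
% NaOH = 0.2826 / 0.3798 × 100 = 74.40 %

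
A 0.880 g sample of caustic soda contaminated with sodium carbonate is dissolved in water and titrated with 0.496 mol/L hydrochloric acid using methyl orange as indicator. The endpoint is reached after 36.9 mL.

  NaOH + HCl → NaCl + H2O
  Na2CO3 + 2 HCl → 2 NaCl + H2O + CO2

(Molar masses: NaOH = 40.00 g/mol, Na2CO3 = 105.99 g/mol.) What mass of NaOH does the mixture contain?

n(HCl) = 0.0369 × 0.496 = 0.0183 mol
Let x = n(NaOH), y = n(Na2CO3).
Titrant: 1x + 2y = 0.0183;  mass: 40.00x + 105.99y = 0.880
Solving, x = 6.92 × 10^-3 mol, y = 5.69 × 10^-3 mol
mass of NaOH = 6.92 × 10^-3 × 40.00 = 0.277 g

0.277 g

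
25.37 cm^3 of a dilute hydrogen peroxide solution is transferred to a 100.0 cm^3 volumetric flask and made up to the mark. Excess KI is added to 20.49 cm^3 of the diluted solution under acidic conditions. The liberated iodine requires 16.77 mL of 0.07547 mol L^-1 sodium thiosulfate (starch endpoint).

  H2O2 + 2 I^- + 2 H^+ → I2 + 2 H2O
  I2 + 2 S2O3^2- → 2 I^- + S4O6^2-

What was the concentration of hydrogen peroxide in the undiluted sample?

n(S2O3^2-) = 0.01677 × 0.07547 = 1.266 × 10^-3 mol
n(I2) = n(S2O3^2-)/2 = 6.328 × 10^-4 mol
n(H2O2) in the aliquot = 6.328 × 10^-4 mol (1:1 ratio)
[H2O2]_dilute = 6.328 × 10^-4 / 0.02049 = 0.03088 mol/L
[H2O2]_original = 0.03088 × 100.0/25.37 = 0.1217 mol/L

0.1217 mol/L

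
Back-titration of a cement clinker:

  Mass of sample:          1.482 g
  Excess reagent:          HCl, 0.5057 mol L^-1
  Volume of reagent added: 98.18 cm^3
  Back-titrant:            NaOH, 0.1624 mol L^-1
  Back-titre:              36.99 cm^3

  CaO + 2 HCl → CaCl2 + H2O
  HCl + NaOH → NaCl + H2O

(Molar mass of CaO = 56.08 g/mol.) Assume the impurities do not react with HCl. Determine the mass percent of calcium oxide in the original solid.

82.57 %

n(HCl) added = 0.09818 × 0.5057 = 0.04965 mol
n(NaOH) used in back-titration = 0.03699 × 0.1624 = 6.007 × 10^-3 mol
n(HCl) left over = 6.007 × 10^-3 mol (1:1 ratio)
n(HCl) consumed by analyte = 0.04965 − 6.007 × 10^-3 = 0.04364 mol
From the 1:2 ratio, n(CaO) = 1/2 × 0.04364 = 0.02182 mol
mass of CaO = 0.02182 × 56.08 = 1.224 g
% CaO = 1.224 / 1.482 × 100 = 82.57 %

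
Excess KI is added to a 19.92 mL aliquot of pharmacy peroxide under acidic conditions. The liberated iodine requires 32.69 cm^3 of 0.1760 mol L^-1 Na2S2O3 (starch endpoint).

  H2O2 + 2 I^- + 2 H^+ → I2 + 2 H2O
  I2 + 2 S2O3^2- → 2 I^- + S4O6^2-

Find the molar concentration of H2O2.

n(S2O3^2-) = 0.03269 × 0.1760 = 5.753 × 10^-3 mol
n(I2) = n(S2O3^2-)/2 = 2.877 × 10^-3 mol
n(H2O2) in the aliquot = 2.877 × 10^-3 mol (1:1 ratio)
[H2O2] = 2.877 × 10^-3 / 0.01992 = 0.1444 mol/L

0.1444 mol/L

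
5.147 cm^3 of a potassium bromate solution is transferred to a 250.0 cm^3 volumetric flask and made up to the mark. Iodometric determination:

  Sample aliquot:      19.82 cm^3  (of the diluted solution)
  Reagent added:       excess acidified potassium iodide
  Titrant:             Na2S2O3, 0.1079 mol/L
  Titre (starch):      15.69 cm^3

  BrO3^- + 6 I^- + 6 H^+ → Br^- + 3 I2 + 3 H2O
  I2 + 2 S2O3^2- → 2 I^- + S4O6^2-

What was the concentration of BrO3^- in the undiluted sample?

0.6915 mol/L

n(S2O3^2-) = 0.01569 × 0.1079 = 1.693 × 10^-3 mol
n(I2) = n(S2O3^2-)/2 = 8.465 × 10^-4 mol
From the 1:3 ratio, n(BrO3^-) in the aliquot = 1/3 × 8.465 × 10^-4 = 2.822 × 10^-4 mol
[BrO3^-]_dilute = 2.822 × 10^-4 / 0.01982 = 0.01424 mol/L
[BrO3^-]_original = 0.01424 × 250.0/5.147 = 0.6915 mol/L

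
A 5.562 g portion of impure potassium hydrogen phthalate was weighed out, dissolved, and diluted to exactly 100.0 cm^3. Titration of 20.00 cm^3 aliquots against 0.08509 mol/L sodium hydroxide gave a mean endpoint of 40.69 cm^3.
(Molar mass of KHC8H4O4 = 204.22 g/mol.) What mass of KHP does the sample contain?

KHC8H4O4 + NaOH → KNaC8H4O4 + H2O
n(NaOH) per titration = 0.04069 × 0.08509 = 3.462 × 10^-3 mol
n(KHC8H4O4) in each aliquot = 3.462 × 10^-3 mol (1:1 ratio)
n(KHC8H4O4) in the whole flask = 3.462 × 10^-3 × 100.0/20.00 = 0.01731 mol
mass of KHC8H4O4 = 0.01731 × 204.22 = 3.535 g

3.535 g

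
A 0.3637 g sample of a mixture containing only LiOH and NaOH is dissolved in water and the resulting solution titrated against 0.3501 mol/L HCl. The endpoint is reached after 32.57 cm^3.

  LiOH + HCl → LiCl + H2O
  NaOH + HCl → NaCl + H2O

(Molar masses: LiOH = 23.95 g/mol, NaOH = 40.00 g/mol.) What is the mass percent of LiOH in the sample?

n(HCl) = 0.03257 × 0.3501 = 0.01140 mol
Let x = n(LiOH), y = n(NaOH).
Titrant: 1x + 1y = 0.01140;  mass: 23.95x + 40.00y = 0.3637
Solving, x = 5.758 × 10^-3 mol, y = 5.645 × 10^-3 mol
mass of LiOH = 5.758 × 10^-3 × 23.95 = 0.1379 g
% LiOH = 0.1379 / 0.3637 × 100 = 37.91 %

37.91 %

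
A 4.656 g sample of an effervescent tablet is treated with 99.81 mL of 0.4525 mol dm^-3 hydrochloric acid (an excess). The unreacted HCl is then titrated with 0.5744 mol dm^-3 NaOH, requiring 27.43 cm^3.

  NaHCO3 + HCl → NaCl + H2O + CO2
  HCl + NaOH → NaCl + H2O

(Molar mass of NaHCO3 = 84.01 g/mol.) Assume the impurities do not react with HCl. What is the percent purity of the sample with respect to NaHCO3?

n(HCl) added = 0.09981 × 0.4525 = 0.04516 mol
n(NaOH) used in back-titration = 0.02743 × 0.5744 = 0.01576 mol
n(HCl) left over = 0.01576 mol (1:1 ratio)
n(HCl) consumed by analyte = 0.04516 − 0.01576 = 0.02941 mol
n(NaHCO3) = 0.02941 mol (1:1 ratio)
mass of NaHCO3 = 0.02941 × 84.01 = 2.471 g
% NaHCO3 = 2.471 / 4.656 × 100 = 53.06 %

53.06 %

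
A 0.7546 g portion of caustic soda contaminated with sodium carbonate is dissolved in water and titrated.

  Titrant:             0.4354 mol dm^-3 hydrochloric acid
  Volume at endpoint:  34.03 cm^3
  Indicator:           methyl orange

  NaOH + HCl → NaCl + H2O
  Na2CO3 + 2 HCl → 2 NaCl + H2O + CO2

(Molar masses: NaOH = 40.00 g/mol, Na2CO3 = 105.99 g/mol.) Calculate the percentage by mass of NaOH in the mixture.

n(HCl) = 0.03403 × 0.4354 = 0.01482 mol
Let x = n(NaOH), y = n(Na2CO3).
Titrant: 1x + 2y = 0.01482;  mass: 40.00x + 105.99y = 0.7546
Solving, x = 2.355 × 10^-3 mol, y = 6.231 × 10^-3 mol
mass of NaOH = 2.355 × 10^-3 × 40.00 = 0.09422 g
% NaOH = 0.09422 / 0.7546 × 100 = 12.49 %

12.49 %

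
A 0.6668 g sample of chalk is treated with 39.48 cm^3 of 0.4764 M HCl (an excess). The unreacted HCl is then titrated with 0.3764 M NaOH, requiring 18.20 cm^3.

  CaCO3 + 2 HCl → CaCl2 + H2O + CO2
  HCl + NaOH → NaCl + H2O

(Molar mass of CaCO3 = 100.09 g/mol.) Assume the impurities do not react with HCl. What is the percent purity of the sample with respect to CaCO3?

89.75 %

n(HCl) added = 0.03948 × 0.4764 = 0.01881 mol
n(NaOH) used in back-titration = 0.01820 × 0.3764 = 6.850 × 10^-3 mol
n(HCl) left over = 6.850 × 10^-3 mol (1:1 ratio)
n(HCl) consumed by analyte = 0.01881 − 6.850 × 10^-3 = 0.01196 mol
From the 1:2 ratio, n(CaCO3) = 1/2 × 0.01196 = 5.979 × 10^-3 mol
mass of CaCO3 = 5.979 × 10^-3 × 100.09 = 0.5984 g
% CaCO3 = 0.5984 / 0.6668 × 100 = 89.75 %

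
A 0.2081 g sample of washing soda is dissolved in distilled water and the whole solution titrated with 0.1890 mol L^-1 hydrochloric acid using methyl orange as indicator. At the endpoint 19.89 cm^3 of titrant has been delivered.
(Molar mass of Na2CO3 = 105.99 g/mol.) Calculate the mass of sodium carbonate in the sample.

0.1992 g

Na2CO3 + 2 HCl → 2 NaCl + H2O + CO2
n(HCl) = 0.01989 L × 0.1890 mol/L = 3.759 × 10^-3 mol
From the 1:2 ratio, n(Na2CO3) = 1/2 × 3.759 × 10^-3 = 1.880 × 10^-3 mol
mass of Na2CO3 = 1.880 × 10^-3 × 105.99 g/mol = 0.1992 g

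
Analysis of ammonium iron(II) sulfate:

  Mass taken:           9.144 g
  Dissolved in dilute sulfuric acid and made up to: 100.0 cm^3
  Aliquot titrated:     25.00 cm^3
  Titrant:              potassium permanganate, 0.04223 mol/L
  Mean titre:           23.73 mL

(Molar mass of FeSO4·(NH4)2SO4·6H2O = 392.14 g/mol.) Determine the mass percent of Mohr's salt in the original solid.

85.95 %

MnO4^- + 5 Fe^2+ + 8 H^+ → Mn^2+ + 5 Fe^3+ + 4 H2O
n(KMnO4) per titration = 0.02373 × 0.04223 = 1.002 × 10^-3 mol
From the 5:1 ratio, n(FeSO4·(NH4)2SO4·6H2O) in each aliquot = 5/1 × 1.002 × 10^-3 = 5.011 × 10^-3 mol
n(FeSO4·(NH4)2SO4·6H2O) in the whole flask = 5.011 × 10^-3 × 100.0/25.00 = 0.02004 mol
mass of FeSO4·(NH4)2SO4·6H2O = 0.02004 × 392.14 = 7.859 g
% FeSO4·(NH4)2SO4·6H2O = 7.859 / 9.144 × 100 = 85.95 %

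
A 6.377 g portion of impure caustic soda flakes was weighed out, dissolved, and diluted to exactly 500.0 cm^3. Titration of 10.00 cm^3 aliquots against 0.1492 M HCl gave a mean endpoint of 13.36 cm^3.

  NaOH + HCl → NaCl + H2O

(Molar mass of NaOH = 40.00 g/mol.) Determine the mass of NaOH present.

n(HCl) per titration = 0.01336 × 0.1492 = 1.993 × 10^-3 mol
n(NaOH) in each aliquot = 1.993 × 10^-3 mol (1:1 ratio)
n(NaOH) in the whole flask = 1.993 × 10^-3 × 500.0/10.00 = 0.09967 mol
mass of NaOH = 0.09967 × 40.00 = 3.987 g

3.987 g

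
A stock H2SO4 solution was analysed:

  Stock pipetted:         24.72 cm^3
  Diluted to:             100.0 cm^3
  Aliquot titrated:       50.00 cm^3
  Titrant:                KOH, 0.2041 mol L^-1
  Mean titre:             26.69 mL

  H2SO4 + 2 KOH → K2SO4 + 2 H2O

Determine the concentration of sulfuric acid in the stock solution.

n(KOH) = 0.02669 × 0.2041 = 5.447 × 10^-3 mol
From the 1:2 ratio, n(H2SO4) in the aliquot = 1/2 × 5.447 × 10^-3 = 2.724 × 10^-3 mol
[H2SO4]_dilute = 2.724 × 10^-3 / 0.05000 = 0.05447 mol/L
Dilution factor = 100.0 / 24.72 = 4.045
[H2SO4]_stock = 0.05447 × 4.045 = 0.2204 mol/L

0.2204 mol/L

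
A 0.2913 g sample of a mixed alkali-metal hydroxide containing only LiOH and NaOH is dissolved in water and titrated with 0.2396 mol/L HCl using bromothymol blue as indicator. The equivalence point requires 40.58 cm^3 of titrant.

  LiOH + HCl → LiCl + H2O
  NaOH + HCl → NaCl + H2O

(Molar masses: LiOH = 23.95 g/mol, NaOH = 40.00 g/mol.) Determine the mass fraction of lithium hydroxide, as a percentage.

n(HCl) = 0.04058 × 0.2396 = 9.723 × 10^-3 mol
Let x = n(LiOH), y = n(NaOH).
Titrant: 1x + 1y = 9.723 × 10^-3;  mass: 23.95x + 40.00y = 0.2913
Solving, x = 6.082 × 10^-3 mol, y = 3.641 × 10^-3 mol
mass of LiOH = 6.082 × 10^-3 × 23.95 = 0.1457 g
% LiOH = 0.1457 / 0.2913 × 100 = 50.01 %

50.01 %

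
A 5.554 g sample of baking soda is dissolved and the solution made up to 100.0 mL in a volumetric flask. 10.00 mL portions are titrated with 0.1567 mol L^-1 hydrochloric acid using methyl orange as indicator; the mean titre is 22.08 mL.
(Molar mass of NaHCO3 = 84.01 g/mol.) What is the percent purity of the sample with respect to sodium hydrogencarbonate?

52.34 %

NaHCO3 + HCl → NaCl + H2O + CO2
n(HCl) per titration = 0.02208 × 0.1567 = 3.460 × 10^-3 mol
n(NaHCO3) in each aliquot = 3.460 × 10^-3 mol (1:1 ratio)
n(NaHCO3) in the whole flask = 3.460 × 10^-3 × 100.0/10.00 = 0.03460 mol
mass of NaHCO3 = 0.03460 × 84.01 = 2.907 g
% NaHCO3 = 2.907 / 5.554 × 100 = 52.34 %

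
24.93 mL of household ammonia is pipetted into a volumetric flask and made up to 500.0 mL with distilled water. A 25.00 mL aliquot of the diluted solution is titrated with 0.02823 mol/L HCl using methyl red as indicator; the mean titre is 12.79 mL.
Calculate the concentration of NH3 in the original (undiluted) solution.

NH3 + HCl → NH4Cl
n(HCl) = 0.01279 × 0.02823 = 3.611 × 10^-4 mol
n(NH3) in the aliquot = 3.611 × 10^-4 mol (1:1 ratio)
[NH3]_dilute = 3.611 × 10^-4 / 0.02500 = 0.01444 mol/L
Dilution factor = 500.0 / 24.93 = 20.06
[NH3]_stock = 0.01444 × 20.06 = 0.2897 mol/L

0.2897 mol/L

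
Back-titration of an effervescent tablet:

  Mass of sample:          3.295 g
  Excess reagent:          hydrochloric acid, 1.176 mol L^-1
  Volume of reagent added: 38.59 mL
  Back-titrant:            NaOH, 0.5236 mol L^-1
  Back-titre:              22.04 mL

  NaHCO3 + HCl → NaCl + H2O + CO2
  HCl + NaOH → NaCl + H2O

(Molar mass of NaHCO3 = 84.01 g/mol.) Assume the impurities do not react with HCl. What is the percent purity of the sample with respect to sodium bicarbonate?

n(HCl) added = 0.03859 × 1.176 = 0.04538 mol
n(NaOH) used in back-titration = 0.02204 × 0.5236 = 0.01154 mol
n(HCl) left over = 0.01154 mol (1:1 ratio)
n(HCl) consumed by analyte = 0.04538 − 0.01154 = 0.03384 mol
n(NaHCO3) = 0.03384 mol (1:1 ratio)
mass of NaHCO3 = 0.03384 × 84.01 = 2.843 g
% NaHCO3 = 2.843 / 3.295 × 100 = 86.28 %

86.28 %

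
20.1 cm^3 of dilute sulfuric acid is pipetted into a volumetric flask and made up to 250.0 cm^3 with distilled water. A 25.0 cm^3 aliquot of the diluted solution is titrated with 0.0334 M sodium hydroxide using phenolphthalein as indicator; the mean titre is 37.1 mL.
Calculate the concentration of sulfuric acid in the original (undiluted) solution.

0.308 M

H2SO4 + 2 NaOH → Na2SO4 + 2 H2O
n(NaOH) = 0.0371 × 0.0334 = 1.24 × 10^-3 mol
From the 1:2 ratio, n(H2SO4) in the aliquot = 1/2 × 1.24 × 10^-3 = 6.20 × 10^-4 mol
[H2SO4]_dilute = 6.20 × 10^-4 / 0.0250 = 0.0248 mol/L
Dilution factor = 250.0 / 20.1 = 12.44
[H2SO4]_stock = 0.0248 × 12.44 = 0.308 mol/L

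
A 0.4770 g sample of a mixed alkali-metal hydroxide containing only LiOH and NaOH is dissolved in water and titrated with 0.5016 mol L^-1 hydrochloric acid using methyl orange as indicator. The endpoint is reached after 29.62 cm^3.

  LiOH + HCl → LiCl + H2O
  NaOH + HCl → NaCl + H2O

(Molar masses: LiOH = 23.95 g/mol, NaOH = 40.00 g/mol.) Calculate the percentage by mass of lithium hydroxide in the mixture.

36.69 %

n(HCl) = 0.02962 × 0.5016 = 0.01486 mol
Let x = n(LiOH), y = n(NaOH).
Titrant: 1x + 1y = 0.01486;  mass: 23.95x + 40.00y = 0.4770
Solving, x = 7.308 × 10^-3 mol, y = 7.549 × 10^-3 mol
mass of LiOH = 7.308 × 10^-3 × 23.95 = 0.1750 g
% LiOH = 0.1750 / 0.4770 × 100 = 36.69 %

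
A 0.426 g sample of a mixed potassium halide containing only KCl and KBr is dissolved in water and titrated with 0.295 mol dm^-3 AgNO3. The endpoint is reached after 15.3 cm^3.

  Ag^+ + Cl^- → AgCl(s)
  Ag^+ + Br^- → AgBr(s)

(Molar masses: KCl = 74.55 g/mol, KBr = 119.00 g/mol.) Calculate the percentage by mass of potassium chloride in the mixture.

43.7 %

n(AgNO3) = 0.0153 × 0.295 = 4.51 × 10^-3 mol
Let x = n(KCl), y = n(KBr).
Titrant: 1x + 1y = 4.51 × 10^-3;  mass: 74.55x + 119.00y = 0.426
Solving, x = 2.50 × 10^-3 mol, y = 2.01 × 10^-3 mol
mass of KCl = 2.50 × 10^-3 × 74.55 = 0.186 g
% KCl = 0.186 / 0.426 × 100 = 43.7 %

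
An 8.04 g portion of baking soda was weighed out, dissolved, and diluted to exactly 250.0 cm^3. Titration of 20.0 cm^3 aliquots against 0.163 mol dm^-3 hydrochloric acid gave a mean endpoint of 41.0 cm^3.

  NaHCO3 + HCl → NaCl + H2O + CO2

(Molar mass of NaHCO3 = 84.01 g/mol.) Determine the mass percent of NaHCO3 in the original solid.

87.3 %

n(HCl) per titration = 0.0410 × 0.163 = 6.68 × 10^-3 mol
n(NaHCO3) in each aliquot = 6.68 × 10^-3 mol (1:1 ratio)
n(NaHCO3) in the whole flask = 6.68 × 10^-3 × 250.0/20.0 = 0.0835 mol
mass of NaHCO3 = 0.0835 × 84.01 = 7.02 g
% NaHCO3 = 7.02 / 8.04 × 100 = 87.3 %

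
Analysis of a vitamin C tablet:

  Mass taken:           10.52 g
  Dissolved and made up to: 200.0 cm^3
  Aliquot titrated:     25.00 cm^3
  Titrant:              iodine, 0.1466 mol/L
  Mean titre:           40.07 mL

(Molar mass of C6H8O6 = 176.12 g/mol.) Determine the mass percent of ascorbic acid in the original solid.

C6H8O6 + I2 → C6H6O6 + 2 HI
n(I2) per titration = 0.04007 × 0.1466 = 5.874 × 10^-3 mol
n(C6H8O6) in each aliquot = 5.874 × 10^-3 mol (1:1 ratio)
n(C6H8O6) in the whole flask = 5.874 × 10^-3 × 200.0/25.00 = 0.04699 mol
mass of C6H8O6 = 0.04699 × 176.12 = 8.277 g
% C6H8O6 = 8.277 / 10.52 × 100 = 78.67 %

78.67 %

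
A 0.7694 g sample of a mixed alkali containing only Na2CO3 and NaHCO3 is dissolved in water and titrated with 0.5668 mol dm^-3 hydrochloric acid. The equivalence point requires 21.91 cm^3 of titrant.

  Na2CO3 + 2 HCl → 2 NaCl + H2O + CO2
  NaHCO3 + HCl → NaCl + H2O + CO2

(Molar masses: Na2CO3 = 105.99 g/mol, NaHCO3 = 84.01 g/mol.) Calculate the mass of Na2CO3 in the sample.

n(HCl) = 0.02191 × 0.5668 = 0.01242 mol
Let x = n(Na2CO3), y = n(NaHCO3).
Titrant: 2x + 1y = 0.01242;  mass: 105.99x + 84.01y = 0.7694
Solving, x = 4.415 × 10^-3 mol, y = 3.588 × 10^-3 mol
mass of Na2CO3 = 4.415 × 10^-3 × 105.99 = 0.4680 g

0.4680 g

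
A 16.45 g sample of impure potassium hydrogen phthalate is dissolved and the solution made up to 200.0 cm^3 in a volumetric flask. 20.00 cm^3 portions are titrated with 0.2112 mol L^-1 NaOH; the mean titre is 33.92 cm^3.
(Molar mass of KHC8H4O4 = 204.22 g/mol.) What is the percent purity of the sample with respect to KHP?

KHC8H4O4 + NaOH → KNaC8H4O4 + H2O
n(NaOH) per titration = 0.03392 × 0.2112 = 7.164 × 10^-3 mol
n(KHC8H4O4) in each aliquot = 7.164 × 10^-3 mol (1:1 ratio)
n(KHC8H4O4) in the whole flask = 7.164 × 10^-3 × 200.0/20.00 = 0.07164 mol
mass of KHC8H4O4 = 0.07164 × 204.22 = 14.63 g
% KHC8H4O4 = 14.63 / 16.45 × 100 = 88.94 %

88.94 %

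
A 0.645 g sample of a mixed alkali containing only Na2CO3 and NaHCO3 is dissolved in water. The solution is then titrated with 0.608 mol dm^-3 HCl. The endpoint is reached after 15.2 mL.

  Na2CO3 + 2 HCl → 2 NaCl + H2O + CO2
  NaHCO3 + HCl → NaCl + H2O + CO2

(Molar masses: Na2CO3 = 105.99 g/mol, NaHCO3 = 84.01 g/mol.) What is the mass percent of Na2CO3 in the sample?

34.8 %

n(HCl) = 0.0152 × 0.608 = 9.24 × 10^-3 mol
Let x = n(Na2CO3), y = n(NaHCO3).
Titrant: 2x + 1y = 9.24 × 10^-3;  mass: 105.99x + 84.01y = 0.645
Solving, x = 2.12 × 10^-3 mol, y = 5.01 × 10^-3 mol
mass of Na2CO3 = 2.12 × 10^-3 × 105.99 = 0.224 g
% Na2CO3 = 0.224 / 0.645 × 100 = 34.8 %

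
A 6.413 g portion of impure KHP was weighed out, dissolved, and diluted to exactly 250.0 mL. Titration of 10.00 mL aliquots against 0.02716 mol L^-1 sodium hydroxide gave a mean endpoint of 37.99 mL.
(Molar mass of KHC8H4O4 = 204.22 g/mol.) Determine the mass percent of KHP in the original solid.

KHC8H4O4 + NaOH → KNaC8H4O4 + H2O
n(NaOH) per titration = 0.03799 × 0.02716 = 1.032 × 10^-3 mol
n(KHC8H4O4) in each aliquot = 1.032 × 10^-3 mol (1:1 ratio)
n(KHC8H4O4) in the whole flask = 1.032 × 10^-3 × 250.0/10.00 = 0.02580 mol
mass of KHC8H4O4 = 0.02580 × 204.22 = 5.268 g
% KHC8H4O4 = 5.268 / 6.413 × 100 = 82.14 %

82.14 %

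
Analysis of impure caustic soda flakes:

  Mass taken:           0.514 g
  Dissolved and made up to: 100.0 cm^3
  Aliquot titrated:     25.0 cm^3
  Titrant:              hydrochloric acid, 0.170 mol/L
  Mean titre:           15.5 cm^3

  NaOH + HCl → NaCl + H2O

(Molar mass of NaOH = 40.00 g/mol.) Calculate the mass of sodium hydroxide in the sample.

0.422 g

n(HCl) per titration = 0.0155 × 0.170 = 2.64 × 10^-3 mol
n(NaOH) in each aliquot = 2.64 × 10^-3 mol (1:1 ratio)
n(NaOH) in the whole flask = 2.64 × 10^-3 × 100.0/25.0 = 0.0105 mol
mass of NaOH = 0.0105 × 40.00 = 0.422 g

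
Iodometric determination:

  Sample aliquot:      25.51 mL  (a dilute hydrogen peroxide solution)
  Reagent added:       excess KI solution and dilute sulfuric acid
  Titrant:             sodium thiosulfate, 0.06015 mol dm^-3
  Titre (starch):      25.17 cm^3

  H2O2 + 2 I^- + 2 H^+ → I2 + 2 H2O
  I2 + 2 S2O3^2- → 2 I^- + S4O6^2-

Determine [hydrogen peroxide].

0.02967 mol/L

n(S2O3^2-) = 0.02517 × 0.06015 = 1.514 × 10^-3 mol
n(I2) = n(S2O3^2-)/2 = 7.570 × 10^-4 mol
n(H2O2) in the aliquot = 7.570 × 10^-4 mol (1:1 ratio)
[H2O2] = 7.570 × 10^-4 / 0.02551 = 0.02967 mol/L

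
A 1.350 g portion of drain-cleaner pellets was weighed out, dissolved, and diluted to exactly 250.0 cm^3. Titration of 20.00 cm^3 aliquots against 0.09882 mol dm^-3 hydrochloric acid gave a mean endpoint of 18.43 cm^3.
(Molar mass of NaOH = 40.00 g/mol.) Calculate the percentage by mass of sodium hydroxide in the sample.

NaOH + HCl → NaCl + H2O
n(HCl) per titration = 0.01843 × 0.09882 = 1.821 × 10^-3 mol
n(NaOH) in each aliquot = 1.821 × 10^-3 mol (1:1 ratio)
n(NaOH) in the whole flask = 1.821 × 10^-3 × 250.0/20.00 = 0.02277 mol
mass of NaOH = 0.02277 × 40.00 = 0.9106 g
% NaOH = 0.9106 / 1.350 × 100 = 67.45 %

67.45 %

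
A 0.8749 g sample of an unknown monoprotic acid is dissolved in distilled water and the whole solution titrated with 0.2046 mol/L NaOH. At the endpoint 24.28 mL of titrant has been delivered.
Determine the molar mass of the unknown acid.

n(NaOH) = 0.02428 L × 0.2046 mol/L = 4.968 × 10^-3 mol
n(HA) = 4.968 × 10^-3 mol (1:1 ratio)
M = m / n = 0.8749 g / 4.968 × 10^-3 mol = 176.1 g/mol

176.1 g/mol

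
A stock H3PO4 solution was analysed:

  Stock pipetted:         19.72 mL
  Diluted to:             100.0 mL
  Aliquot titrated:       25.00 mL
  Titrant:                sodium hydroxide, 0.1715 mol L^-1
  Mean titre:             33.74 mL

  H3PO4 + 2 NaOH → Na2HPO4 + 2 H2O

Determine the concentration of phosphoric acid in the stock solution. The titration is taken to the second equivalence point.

n(NaOH) = 0.03374 × 0.1715 = 5.786 × 10^-3 mol
From the 1:2 ratio, n(H3PO4) in the aliquot = 1/2 × 5.786 × 10^-3 = 2.893 × 10^-3 mol
[H3PO4]_dilute = 2.893 × 10^-3 / 0.02500 = 0.1157 mol/L
Dilution factor = 100.0 / 19.72 = 5.071
[H3PO4]_stock = 0.1157 × 5.071 = 0.5869 mol/L

0.5869 mol/L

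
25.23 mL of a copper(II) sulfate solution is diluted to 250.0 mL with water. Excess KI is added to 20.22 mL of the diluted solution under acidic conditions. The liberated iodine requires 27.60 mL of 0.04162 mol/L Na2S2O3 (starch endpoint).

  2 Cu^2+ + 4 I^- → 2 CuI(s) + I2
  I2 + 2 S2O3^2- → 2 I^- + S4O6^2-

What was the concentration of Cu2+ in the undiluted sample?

n(S2O3^2-) = 0.02760 × 0.04162 = 1.149 × 10^-3 mol
n(I2) = n(S2O3^2-)/2 = 5.744 × 10^-4 mol
From the 2:1 ratio, n(Cu2+) in the aliquot = 2/1 × 5.744 × 10^-4 = 1.149 × 10^-3 mol
[Cu2+]_dilute = 1.149 × 10^-3 / 0.02022 = 0.05681 mol/L
[Cu2+]_original = 0.05681 × 250.0/25.23 = 0.5629 mol/L

0.5629 mol/L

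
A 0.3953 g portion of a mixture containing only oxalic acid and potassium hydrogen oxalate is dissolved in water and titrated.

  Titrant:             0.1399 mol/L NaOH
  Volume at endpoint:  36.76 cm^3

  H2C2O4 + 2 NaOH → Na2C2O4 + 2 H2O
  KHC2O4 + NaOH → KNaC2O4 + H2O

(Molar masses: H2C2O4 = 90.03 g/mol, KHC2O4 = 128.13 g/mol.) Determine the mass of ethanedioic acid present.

n(NaOH) = 0.03676 × 0.1399 = 5.143 × 10^-3 mol
Let x = n(H2C2O4), y = n(KHC2O4).
Titrant: 2x + 1y = 5.143 × 10^-3;  mass: 90.03x + 128.13y = 0.3953
Solving, x = 1.586 × 10^-3 mol, y = 1.971 × 10^-3 mol
mass of H2C2O4 = 1.586 × 10^-3 × 90.03 = 0.1428 g

0.1428 g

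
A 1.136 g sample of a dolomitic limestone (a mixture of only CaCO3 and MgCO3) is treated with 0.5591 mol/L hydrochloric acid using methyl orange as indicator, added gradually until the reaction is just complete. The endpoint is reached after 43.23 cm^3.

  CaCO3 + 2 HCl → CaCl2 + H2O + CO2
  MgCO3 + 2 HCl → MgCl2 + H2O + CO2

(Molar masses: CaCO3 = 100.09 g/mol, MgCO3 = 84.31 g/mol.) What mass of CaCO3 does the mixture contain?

n(HCl) = 0.04323 × 0.5591 = 0.02417 mol
Let x = n(CaCO3), y = n(MgCO3).
Titrant: 2x + 2y = 0.02417;  mass: 100.09x + 84.31y = 1.136
Solving, x = 7.422 × 10^-3 mol, y = 4.663 × 10^-3 mol
mass of CaCO3 = 7.422 × 10^-3 × 100.09 = 0.7429 g

0.7429 g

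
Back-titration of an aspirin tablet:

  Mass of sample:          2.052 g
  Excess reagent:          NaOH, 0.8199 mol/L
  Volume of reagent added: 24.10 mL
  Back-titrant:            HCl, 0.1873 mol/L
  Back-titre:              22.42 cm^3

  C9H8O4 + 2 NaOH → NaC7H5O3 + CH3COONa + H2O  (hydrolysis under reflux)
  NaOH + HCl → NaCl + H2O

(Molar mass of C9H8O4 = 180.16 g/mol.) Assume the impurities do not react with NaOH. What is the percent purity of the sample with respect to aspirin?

68.31 %

n(NaOH) added = 0.02410 × 0.8199 = 0.01976 mol
n(HCl) used in back-titration = 0.02242 × 0.1873 = 4.199 × 10^-3 mol
n(NaOH) left over = 4.199 × 10^-3 mol (1:1 ratio)
n(NaOH) consumed by analyte = 0.01976 − 4.199 × 10^-3 = 0.01556 mol
From the 1:2 ratio, n(C9H8O4) = 1/2 × 0.01556 = 7.780 × 10^-3 mol
mass of C9H8O4 = 7.780 × 10^-3 × 180.16 = 1.402 g
% C9H8O4 = 1.402 / 2.052 × 100 = 68.31 %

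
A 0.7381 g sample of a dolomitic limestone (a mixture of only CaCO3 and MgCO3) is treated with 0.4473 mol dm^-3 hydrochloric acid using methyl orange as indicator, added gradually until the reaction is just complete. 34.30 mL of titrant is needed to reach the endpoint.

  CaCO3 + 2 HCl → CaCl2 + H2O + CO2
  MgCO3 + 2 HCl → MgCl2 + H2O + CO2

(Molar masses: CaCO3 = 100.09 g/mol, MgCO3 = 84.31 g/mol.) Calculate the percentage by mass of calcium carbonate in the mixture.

78.49 %

n(HCl) = 0.03430 × 0.4473 = 0.01534 mol
Let x = n(CaCO3), y = n(MgCO3).
Titrant: 2x + 2y = 0.01534;  mass: 100.09x + 84.31y = 0.7381
Solving, x = 5.788 × 10^-3 mol, y = 1.883 × 10^-3 mol
mass of CaCO3 = 5.788 × 10^-3 × 100.09 = 0.5794 g
% CaCO3 = 0.5794 / 0.7381 × 100 = 78.49 %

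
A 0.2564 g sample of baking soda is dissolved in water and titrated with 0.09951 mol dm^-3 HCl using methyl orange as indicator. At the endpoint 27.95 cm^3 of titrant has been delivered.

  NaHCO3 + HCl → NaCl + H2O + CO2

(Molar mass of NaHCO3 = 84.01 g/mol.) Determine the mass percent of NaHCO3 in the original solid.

91.13 %

n(HCl) = 0.02795 L × 0.09951 mol/L = 2.781 × 10^-3 mol
n(NaHCO3) = 2.781 × 10^-3 mol (1:1 ratio)
mass of NaHCO3 = 2.781 × 10^-3 × 84.01 g/mol = 0.2337 g
% NaHCO3 = 0.2337 / 0.2564 × 100 = 91.13 %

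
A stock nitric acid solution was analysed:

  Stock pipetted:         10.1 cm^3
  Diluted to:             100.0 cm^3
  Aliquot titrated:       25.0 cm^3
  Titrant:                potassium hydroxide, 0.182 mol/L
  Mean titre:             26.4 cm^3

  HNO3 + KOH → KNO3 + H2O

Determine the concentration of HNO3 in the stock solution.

1.90 mol/L

n(KOH) = 0.0264 × 0.182 = 4.80 × 10^-3 mol
n(HNO3) in the aliquot = 4.80 × 10^-3 mol (1:1 ratio)
[HNO3]_dilute = 4.80 × 10^-3 / 0.0250 = 0.192 mol/L
Dilution factor = 100.0 / 10.1 = 9.901
[HNO3]_stock = 0.192 × 9.901 = 1.90 mol/L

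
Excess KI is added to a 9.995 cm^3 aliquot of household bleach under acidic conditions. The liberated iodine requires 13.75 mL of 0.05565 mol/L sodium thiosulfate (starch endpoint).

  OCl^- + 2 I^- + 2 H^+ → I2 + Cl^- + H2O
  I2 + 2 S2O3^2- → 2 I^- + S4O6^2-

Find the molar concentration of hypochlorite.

n(S2O3^2-) = 0.01375 × 0.05565 = 7.652 × 10^-4 mol
n(I2) = n(S2O3^2-)/2 = 3.826 × 10^-4 mol
n(OCl^-) in the aliquot = 3.826 × 10^-4 mol (1:1 ratio)
[OCl^-] = 3.826 × 10^-4 / 0.009995 = 0.03828 mol/L

0.03828 mol/L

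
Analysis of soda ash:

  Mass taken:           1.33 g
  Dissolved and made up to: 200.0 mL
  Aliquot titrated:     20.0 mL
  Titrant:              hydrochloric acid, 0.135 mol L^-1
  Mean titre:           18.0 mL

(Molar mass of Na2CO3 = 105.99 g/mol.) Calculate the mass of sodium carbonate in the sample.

1.29 g

Na2CO3 + 2 HCl → 2 NaCl + H2O + CO2
n(HCl) per titration = 0.0180 × 0.135 = 2.43 × 10^-3 mol
From the 1:2 ratio, n(Na2CO3) in each aliquot = 1/2 × 2.43 × 10^-3 = 1.22 × 10^-3 mol
n(Na2CO3) in the whole flask = 1.22 × 10^-3 × 200.0/20.0 = 0.0122 mol
mass of Na2CO3 = 0.0122 × 105.99 = 1.29 g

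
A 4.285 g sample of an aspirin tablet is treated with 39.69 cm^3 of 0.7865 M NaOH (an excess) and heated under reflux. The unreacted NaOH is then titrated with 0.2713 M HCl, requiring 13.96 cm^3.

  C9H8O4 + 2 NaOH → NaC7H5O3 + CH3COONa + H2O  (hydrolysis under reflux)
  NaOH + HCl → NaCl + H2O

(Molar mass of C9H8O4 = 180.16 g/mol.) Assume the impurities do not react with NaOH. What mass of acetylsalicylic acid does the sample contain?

2.471 g

n(NaOH) added = 0.03969 × 0.7865 = 0.03122 mol
n(HCl) used in back-titration = 0.01396 × 0.2713 = 3.787 × 10^-3 mol
n(NaOH) left over = 3.787 × 10^-3 mol (1:1 ratio)
n(NaOH) consumed by analyte = 0.03122 − 3.787 × 10^-3 = 0.02743 mol
From the 1:2 ratio, n(C9H8O4) = 1/2 × 0.02743 = 0.01371 mol
mass of C9H8O4 = 0.01371 × 180.16 = 2.471 g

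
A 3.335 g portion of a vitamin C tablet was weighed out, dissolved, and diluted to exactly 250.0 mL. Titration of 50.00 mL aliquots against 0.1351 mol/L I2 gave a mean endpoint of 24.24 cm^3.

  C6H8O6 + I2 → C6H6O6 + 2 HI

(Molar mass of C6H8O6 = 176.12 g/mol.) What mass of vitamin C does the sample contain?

n(I2) per titration = 0.02424 × 0.1351 = 3.275 × 10^-3 mol
n(C6H8O6) in each aliquot = 3.275 × 10^-3 mol (1:1 ratio)
n(C6H8O6) in the whole flask = 3.275 × 10^-3 × 250.0/50.00 = 0.01637 mol
mass of C6H8O6 = 0.01637 × 176.12 = 2.884 g

2.884 g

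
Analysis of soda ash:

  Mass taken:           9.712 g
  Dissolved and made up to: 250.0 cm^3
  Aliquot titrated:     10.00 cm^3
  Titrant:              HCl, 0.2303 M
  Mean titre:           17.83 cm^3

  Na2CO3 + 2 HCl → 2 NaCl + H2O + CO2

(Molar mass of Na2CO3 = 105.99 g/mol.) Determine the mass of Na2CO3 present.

n(HCl) per titration = 0.01783 × 0.2303 = 4.106 × 10^-3 mol
From the 1:2 ratio, n(Na2CO3) in each aliquot = 1/2 × 4.106 × 10^-3 = 2.053 × 10^-3 mol
n(Na2CO3) in the whole flask = 2.053 × 10^-3 × 250.0/10.00 = 0.05133 mol
mass of Na2CO3 = 0.05133 × 105.99 = 5.440 g

5.440 g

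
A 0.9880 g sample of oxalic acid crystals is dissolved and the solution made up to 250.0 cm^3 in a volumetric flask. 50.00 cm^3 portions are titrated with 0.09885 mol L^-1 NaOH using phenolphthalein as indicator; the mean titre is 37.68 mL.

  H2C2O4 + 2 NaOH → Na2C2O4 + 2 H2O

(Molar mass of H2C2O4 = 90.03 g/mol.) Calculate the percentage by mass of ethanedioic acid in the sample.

84.85 %

n(NaOH) per titration = 0.03768 × 0.09885 = 3.725 × 10^-3 mol
From the 1:2 ratio, n(H2C2O4) in each aliquot = 1/2 × 3.725 × 10^-3 = 1.862 × 10^-3 mol
n(H2C2O4) in the whole flask = 1.862 × 10^-3 × 250.0/50.00 = 9.312 × 10^-3 mol
mass of H2C2O4 = 9.312 × 10^-3 × 90.03 = 0.8383 g
% H2C2O4 = 0.8383 / 0.9880 × 100 = 84.85 %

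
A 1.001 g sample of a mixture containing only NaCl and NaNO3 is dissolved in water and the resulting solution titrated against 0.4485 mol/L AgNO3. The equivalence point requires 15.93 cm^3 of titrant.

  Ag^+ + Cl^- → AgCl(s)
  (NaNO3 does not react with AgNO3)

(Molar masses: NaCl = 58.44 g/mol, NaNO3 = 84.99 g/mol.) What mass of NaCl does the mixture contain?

n(AgNO3) = 0.01593 × 0.4485 = 7.145 × 10^-3 mol
Let x = n(NaCl), y = n(NaNO3).
Titrant: 1x = 7.145 × 10^-3;  mass: 58.44x + 84.99y = 1.001
Solving, x = 7.145 × 10^-3 mol, y = 6.865 × 10^-3 mol
mass of NaCl = 7.145 × 10^-3 × 58.44 = 0.4175 g

0.4175 g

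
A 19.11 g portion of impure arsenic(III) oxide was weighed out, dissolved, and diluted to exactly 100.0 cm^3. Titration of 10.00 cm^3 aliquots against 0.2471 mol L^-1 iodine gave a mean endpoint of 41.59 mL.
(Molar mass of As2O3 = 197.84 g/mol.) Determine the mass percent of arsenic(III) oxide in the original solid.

53.20 %

As2O3 + 2 I2 + 2 H2O → As2O5 + 4 HI
n(I2) per titration = 0.04159 × 0.2471 = 0.01028 mol
From the 1:2 ratio, n(As2O3) in each aliquot = 1/2 × 0.01028 = 5.138 × 10^-3 mol
n(As2O3) in the whole flask = 5.138 × 10^-3 × 100.0/10.00 = 0.05138 mol
mass of As2O3 = 0.05138 × 197.84 = 10.17 g
% As2O3 = 10.17 / 19.11 × 100 = 53.20 %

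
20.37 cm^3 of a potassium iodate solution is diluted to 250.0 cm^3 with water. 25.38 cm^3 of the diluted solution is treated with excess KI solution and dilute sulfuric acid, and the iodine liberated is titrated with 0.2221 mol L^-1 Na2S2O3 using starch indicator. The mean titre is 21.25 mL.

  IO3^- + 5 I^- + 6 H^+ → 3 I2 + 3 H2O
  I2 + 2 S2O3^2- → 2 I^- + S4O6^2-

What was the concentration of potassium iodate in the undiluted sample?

0.3804 mol/L

n(S2O3^2-) = 0.02125 × 0.2221 = 4.720 × 10^-3 mol
n(I2) = n(S2O3^2-)/2 = 2.360 × 10^-3 mol
From the 1:3 ratio, n(IO3^-) in the aliquot = 1/3 × 2.360 × 10^-3 = 7.866 × 10^-4 mol
[IO3^-]_dilute = 7.866 × 10^-4 / 0.02538 = 0.03099 mol/L
[IO3^-]_original = 0.03099 × 250.0/20.37 = 0.3804 mol/L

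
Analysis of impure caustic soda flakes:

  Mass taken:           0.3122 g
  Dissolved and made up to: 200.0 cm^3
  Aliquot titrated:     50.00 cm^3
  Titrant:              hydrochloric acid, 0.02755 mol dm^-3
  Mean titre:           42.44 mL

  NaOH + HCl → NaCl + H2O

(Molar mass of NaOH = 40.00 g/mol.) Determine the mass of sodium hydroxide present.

n(HCl) per titration = 0.04244 × 0.02755 = 1.169 × 10^-3 mol
n(NaOH) in each aliquot = 1.169 × 10^-3 mol (1:1 ratio)
n(NaOH) in the whole flask = 1.169 × 10^-3 × 200.0/50.00 = 4.677 × 10^-3 mol
mass of NaOH = 4.677 × 10^-3 × 40.00 = 0.1871 g

0.1871 g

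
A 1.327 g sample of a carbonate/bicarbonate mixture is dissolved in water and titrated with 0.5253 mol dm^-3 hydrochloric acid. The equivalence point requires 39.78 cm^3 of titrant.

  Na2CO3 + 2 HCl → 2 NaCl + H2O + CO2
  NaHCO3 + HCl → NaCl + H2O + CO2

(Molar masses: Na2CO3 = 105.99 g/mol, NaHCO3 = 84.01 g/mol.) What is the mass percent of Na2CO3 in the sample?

n(HCl) = 0.03978 × 0.5253 = 0.02090 mol
Let x = n(Na2CO3), y = n(NaHCO3).
Titrant: 2x + 1y = 0.02090;  mass: 105.99x + 84.01y = 1.327
Solving, x = 6.908 × 10^-3 mol, y = 7.080 × 10^-3 mol
mass of Na2CO3 = 6.908 × 10^-3 × 105.99 = 0.7322 g
% Na2CO3 = 0.7322 / 1.327 × 100 = 55.18 %

55.18 %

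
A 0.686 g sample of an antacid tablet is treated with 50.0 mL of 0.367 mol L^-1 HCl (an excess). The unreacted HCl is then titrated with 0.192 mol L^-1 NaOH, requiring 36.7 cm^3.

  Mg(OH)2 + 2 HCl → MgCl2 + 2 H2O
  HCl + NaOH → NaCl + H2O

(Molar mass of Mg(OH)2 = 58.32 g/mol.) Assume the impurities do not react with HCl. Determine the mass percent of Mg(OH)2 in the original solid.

48.0 %

n(HCl) added = 0.0500 × 0.367 = 0.0184 mol
n(NaOH) used in back-titration = 0.0367 × 0.192 = 7.05 × 10^-3 mol
n(HCl) left over = 7.05 × 10^-3 mol (1:1 ratio)
n(HCl) consumed by analyte = 0.0184 − 7.05 × 10^-3 = 0.0113 mol
From the 1:2 ratio, n(Mg(OH)2) = 1/2 × 0.0113 = 5.65 × 10^-3 mol
mass of Mg(OH)2 = 5.65 × 10^-3 × 58.32 = 0.330 g
% Mg(OH)2 = 0.330 / 0.686 × 100 = 48.0 %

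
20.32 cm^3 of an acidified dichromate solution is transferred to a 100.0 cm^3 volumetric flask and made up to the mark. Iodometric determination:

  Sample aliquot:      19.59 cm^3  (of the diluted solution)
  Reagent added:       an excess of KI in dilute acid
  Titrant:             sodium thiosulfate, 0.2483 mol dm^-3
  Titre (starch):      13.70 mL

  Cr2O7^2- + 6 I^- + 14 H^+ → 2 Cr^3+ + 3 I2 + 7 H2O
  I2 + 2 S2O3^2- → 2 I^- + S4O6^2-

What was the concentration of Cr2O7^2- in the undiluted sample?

n(S2O3^2-) = 0.01370 × 0.2483 = 3.402 × 10^-3 mol
n(I2) = n(S2O3^2-)/2 = 1.701 × 10^-3 mol
From the 1:3 ratio, n(Cr2O7^2-) in the aliquot = 1/3 × 1.701 × 10^-3 = 5.670 × 10^-4 mol
[Cr2O7^2-]_dilute = 5.670 × 10^-4 / 0.01959 = 0.02894 mol/L
[Cr2O7^2-]_original = 0.02894 × 100.0/20.32 = 0.1424 mol/L

0.1424 mol/L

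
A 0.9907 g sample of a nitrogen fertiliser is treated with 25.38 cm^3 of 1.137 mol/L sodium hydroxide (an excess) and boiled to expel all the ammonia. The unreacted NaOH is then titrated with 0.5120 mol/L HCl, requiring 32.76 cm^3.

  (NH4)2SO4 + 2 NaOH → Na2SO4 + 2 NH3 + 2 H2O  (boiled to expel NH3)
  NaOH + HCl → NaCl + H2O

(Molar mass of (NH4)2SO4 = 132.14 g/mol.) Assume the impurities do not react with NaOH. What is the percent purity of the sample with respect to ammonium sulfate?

n(NaOH) added = 0.02538 × 1.137 = 0.02886 mol
n(HCl) used in back-titration = 0.03276 × 0.5120 = 0.01677 mol
n(NaOH) left over = 0.01677 mol (1:1 ratio)
n(NaOH) consumed by analyte = 0.02886 − 0.01677 = 0.01208 mol
From the 1:2 ratio, n((NH4)2SO4) = 1/2 × 0.01208 = 6.042 × 10^-3 mol
mass of (NH4)2SO4 = 6.042 × 10^-3 × 132.14 = 0.7984 g
% (NH4)2SO4 = 0.7984 / 0.9907 × 100 = 80.59 %

80.59 %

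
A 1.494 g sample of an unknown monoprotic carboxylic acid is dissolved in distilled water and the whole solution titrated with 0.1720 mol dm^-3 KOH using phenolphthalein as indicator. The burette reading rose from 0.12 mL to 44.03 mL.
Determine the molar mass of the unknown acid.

n(KOH) = 0.04391 L × 0.1720 mol/L = 7.553 × 10^-3 mol
n(HA) = 7.553 × 10^-3 mol (1:1 ratio)
M = m / n = 1.494 g / 7.553 × 10^-3 mol = 197.8 g/mol

197.8 g/mol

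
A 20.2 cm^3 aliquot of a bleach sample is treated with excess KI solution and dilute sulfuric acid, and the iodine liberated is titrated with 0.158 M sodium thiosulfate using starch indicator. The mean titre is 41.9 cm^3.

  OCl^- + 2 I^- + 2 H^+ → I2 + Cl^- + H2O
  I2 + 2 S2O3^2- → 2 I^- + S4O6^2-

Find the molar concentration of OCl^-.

n(S2O3^2-) = 0.0419 × 0.158 = 6.62 × 10^-3 mol
n(I2) = n(S2O3^2-)/2 = 3.31 × 10^-3 mol
n(OCl^-) in the aliquot = 3.31 × 10^-3 mol (1:1 ratio)
[OCl^-] = 3.31 × 10^-3 / 0.0202 = 0.164 mol/L

0.164 M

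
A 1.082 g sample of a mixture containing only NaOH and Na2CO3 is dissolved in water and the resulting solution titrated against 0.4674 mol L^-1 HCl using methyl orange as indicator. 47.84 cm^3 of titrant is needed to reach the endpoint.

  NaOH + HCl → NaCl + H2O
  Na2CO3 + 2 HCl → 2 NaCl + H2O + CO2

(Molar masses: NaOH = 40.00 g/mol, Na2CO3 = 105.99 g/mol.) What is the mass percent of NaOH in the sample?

29.30 %

n(HCl) = 0.04784 × 0.4674 = 0.02236 mol
Let x = n(NaOH), y = n(Na2CO3).
Titrant: 1x + 2y = 0.02236;  mass: 40.00x + 105.99y = 1.082
Solving, x = 7.925 × 10^-3 mol, y = 7.218 × 10^-3 mol
mass of NaOH = 7.925 × 10^-3 × 40.00 = 0.3170 g
% NaOH = 0.3170 / 1.082 × 100 = 29.30 %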